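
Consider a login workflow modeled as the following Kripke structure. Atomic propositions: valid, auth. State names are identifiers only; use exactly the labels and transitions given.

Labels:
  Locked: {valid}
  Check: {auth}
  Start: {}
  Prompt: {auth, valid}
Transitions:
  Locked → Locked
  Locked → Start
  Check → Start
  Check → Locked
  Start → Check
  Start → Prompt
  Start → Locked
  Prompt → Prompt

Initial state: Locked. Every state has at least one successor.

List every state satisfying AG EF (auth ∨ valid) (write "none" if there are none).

{Locked, Check, Start, Prompt}

States satisfying EF (auth ∨ valid): {Locked, Check, Start, Prompt}.
States satisfying AG EF (auth ∨ valid): {Locked, Check, Start, Prompt}.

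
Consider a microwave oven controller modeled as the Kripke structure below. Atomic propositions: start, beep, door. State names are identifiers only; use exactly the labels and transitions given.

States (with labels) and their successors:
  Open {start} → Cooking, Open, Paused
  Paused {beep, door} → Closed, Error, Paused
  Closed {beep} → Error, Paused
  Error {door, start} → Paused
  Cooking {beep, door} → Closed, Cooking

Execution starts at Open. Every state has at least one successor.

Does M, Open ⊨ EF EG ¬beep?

Yes

States satisfying EG ¬beep: {Open}.
States satisfying EF EG ¬beep: {Open}.
Some path from Open reaches a state where EG ¬beep holds.
Open ∈ Sat(EF EG ¬beep).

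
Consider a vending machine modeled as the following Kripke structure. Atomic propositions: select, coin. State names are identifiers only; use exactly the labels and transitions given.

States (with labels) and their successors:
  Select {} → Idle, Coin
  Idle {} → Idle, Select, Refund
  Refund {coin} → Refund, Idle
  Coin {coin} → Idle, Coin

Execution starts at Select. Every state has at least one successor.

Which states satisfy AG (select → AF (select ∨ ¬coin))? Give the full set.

{Select, Idle, Refund, Coin}

States satisfying select → AF (select ∨ ¬coin): {Select, Idle, Refund, Coin}.
States satisfying AG (select → AF (select ∨ ¬coin)): {Select, Idle, Refund, Coin}.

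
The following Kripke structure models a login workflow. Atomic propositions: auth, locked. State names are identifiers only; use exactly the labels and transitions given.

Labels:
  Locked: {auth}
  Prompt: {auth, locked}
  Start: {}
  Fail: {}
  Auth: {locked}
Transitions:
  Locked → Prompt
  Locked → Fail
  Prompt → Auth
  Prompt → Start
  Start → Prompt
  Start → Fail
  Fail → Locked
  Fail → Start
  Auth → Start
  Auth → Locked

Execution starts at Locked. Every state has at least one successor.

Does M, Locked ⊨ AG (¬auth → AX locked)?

Violated

States satisfying ¬auth → AX locked: {Locked, Prompt}.
States satisfying AG (¬auth → AX locked): ∅.
Auth is reachable from Locked and violates ¬auth → AX locked, so AG fails at Locked.
Locked ∉ Sat(AG (¬auth → AX locked)).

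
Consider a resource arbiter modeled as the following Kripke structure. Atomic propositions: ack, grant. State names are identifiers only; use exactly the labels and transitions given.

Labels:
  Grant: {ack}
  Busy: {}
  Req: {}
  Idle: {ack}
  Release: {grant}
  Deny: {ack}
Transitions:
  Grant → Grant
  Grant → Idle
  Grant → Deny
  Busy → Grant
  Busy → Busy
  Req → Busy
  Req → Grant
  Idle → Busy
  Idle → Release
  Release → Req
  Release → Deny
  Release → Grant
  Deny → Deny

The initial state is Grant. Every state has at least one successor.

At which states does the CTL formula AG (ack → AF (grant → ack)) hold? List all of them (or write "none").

States satisfying ack → AF (grant → ack): {Grant, Busy, Req, Idle, Release, Deny}.
States satisfying AG (ack → AF (grant → ack)): {Grant, Busy, Req, Idle, Release, Deny}.

{Grant, Busy, Req, Idle, Release, Deny}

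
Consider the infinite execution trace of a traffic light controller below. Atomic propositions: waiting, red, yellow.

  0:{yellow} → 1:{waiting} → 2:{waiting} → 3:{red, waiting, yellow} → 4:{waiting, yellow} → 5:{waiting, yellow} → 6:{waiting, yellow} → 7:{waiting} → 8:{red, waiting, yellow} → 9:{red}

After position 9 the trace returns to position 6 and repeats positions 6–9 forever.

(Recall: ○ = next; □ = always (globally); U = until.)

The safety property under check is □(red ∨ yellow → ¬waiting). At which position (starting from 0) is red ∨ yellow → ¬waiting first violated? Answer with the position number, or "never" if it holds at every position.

Check red ∨ yellow → ¬waiting at each position in order: 0 ✓, 1 ✓, 2 ✓.
At position 3 the labels are {red, waiting, yellow}, so red ∨ yellow → ¬waiting is false there. This is the first violation.

3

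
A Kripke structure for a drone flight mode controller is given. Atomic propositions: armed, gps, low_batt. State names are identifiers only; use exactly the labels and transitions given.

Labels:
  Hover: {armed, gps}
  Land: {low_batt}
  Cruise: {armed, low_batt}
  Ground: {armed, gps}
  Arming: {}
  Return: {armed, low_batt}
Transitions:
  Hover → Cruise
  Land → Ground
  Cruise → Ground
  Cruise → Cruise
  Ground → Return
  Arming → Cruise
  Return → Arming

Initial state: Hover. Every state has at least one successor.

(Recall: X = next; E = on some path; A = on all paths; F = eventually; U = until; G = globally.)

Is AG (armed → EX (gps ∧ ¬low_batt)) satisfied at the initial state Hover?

Violated

States satisfying armed → EX (gps ∧ ¬low_batt): {Land, Cruise, Arming}.
States satisfying AG (armed → EX (gps ∧ ¬low_batt)): ∅.
Ground is reachable from Hover and violates armed → EX (gps ∧ ¬low_batt), so AG fails at Hover.
Hover ∉ Sat(AG (armed → EX (gps ∧ ¬low_batt))).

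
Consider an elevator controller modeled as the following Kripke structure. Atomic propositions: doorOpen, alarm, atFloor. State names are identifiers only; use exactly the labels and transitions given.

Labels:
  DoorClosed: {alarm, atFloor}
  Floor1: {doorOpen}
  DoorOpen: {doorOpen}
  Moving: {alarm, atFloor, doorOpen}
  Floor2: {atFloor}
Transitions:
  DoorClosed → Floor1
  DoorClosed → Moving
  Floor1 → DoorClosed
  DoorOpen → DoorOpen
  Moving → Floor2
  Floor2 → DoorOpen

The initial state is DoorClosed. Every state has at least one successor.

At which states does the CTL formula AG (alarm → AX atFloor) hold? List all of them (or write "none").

{DoorOpen, Moving, Floor2}

States satisfying alarm → AX atFloor: {Floor1, DoorOpen, Moving, Floor2}.
States satisfying AG (alarm → AX atFloor): {DoorOpen, Moving, Floor2}.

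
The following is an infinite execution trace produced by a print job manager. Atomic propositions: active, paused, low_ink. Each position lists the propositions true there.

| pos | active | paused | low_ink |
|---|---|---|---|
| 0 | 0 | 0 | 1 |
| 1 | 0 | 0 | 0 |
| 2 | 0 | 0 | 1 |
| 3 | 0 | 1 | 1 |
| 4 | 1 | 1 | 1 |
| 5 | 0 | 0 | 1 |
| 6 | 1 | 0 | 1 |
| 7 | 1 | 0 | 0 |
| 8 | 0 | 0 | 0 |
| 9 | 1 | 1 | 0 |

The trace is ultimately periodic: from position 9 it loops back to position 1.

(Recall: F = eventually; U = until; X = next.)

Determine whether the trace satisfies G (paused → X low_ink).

Violated

paused → X low_ink must hold at every position from 0 onward. It fails at position 9, so G (paused → X low_ink) is false.
Positions where paused holds: 3, 4, 9.
Check X low_ink at each: 3→ok, 4→ok, 9→fails.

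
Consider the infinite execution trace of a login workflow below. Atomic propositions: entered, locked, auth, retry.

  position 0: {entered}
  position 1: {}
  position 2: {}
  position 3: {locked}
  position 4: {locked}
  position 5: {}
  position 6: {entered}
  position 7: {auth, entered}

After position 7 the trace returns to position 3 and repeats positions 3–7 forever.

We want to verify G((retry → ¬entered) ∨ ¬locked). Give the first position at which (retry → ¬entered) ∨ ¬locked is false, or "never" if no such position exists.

(retry → ¬entered) ∨ ¬locked holds at every position 0..7, and those are all the positions the trace ever visits, so the invariant G((retry → ¬entered) ∨ ¬locked) is never violated.

never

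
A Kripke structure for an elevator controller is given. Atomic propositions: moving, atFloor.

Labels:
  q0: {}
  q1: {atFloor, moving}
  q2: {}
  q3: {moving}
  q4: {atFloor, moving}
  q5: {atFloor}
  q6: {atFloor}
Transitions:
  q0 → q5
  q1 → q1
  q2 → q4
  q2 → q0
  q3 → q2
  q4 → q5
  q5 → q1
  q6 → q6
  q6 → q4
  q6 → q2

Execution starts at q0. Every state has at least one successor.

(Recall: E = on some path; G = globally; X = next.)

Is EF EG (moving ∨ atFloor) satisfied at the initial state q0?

States satisfying EG (moving ∨ atFloor): {q1, q4, q5, q6}.
States satisfying EF EG (moving ∨ atFloor): {q0, q1, q2, q3, q4, q5, q6}.
Some path from q0 reaches a state where EG (moving ∨ atFloor) holds.
q0 ∈ Sat(EF EG (moving ∨ atFloor)).

Yes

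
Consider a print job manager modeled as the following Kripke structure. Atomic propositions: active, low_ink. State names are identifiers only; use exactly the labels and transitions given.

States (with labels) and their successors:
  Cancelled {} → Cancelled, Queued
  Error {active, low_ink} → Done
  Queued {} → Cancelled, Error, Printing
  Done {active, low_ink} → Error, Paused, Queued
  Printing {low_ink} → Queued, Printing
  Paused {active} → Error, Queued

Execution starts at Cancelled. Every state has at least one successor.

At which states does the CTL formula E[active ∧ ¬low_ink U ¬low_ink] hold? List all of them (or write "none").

States satisfying active ∧ ¬low_ink: {Paused}.
States satisfying ¬low_ink: {Cancelled, Queued, Paused}.
States satisfying E[active ∧ ¬low_ink U ¬low_ink]: {Cancelled, Queued, Paused}.

{Cancelled, Queued, Paused}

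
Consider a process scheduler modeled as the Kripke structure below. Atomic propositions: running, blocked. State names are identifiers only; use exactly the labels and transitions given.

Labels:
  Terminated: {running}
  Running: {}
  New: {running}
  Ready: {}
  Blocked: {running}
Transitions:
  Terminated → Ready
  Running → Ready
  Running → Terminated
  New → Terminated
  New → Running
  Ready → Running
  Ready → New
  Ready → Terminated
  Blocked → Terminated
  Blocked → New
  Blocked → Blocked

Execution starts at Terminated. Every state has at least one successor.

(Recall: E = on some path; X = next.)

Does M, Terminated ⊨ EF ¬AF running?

Holds

States satisfying ¬AF running: {Running, Ready}.
States satisfying EF ¬AF running: {Terminated, Running, New, Ready, Blocked}.
Some path from Terminated reaches a state where ¬AF running holds.
Terminated ∈ Sat(EF ¬AF running).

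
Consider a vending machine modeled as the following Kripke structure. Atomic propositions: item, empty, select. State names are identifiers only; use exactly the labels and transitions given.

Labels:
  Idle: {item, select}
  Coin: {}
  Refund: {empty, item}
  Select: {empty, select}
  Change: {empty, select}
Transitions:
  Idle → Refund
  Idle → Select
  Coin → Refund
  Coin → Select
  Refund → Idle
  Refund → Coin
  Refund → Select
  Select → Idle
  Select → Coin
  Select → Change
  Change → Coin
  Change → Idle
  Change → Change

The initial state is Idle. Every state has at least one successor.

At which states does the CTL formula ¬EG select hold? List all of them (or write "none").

States satisfying select: {Idle, Select, Change}.
States satisfying EG select: {Idle, Select, Change}.
States satisfying ¬EG select: {Coin, Refund}.

{Coin, Refund}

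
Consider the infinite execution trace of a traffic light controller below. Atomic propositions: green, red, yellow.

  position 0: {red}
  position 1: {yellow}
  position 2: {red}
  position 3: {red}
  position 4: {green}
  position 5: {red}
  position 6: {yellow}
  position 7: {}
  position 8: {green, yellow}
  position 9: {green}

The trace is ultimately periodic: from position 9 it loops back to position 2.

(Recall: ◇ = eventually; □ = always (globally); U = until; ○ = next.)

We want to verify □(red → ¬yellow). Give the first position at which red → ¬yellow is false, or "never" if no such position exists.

never

red → ¬yellow holds at every position 0..9, and those are all the positions the trace ever visits, so the invariant □(red → ¬yellow) is never violated.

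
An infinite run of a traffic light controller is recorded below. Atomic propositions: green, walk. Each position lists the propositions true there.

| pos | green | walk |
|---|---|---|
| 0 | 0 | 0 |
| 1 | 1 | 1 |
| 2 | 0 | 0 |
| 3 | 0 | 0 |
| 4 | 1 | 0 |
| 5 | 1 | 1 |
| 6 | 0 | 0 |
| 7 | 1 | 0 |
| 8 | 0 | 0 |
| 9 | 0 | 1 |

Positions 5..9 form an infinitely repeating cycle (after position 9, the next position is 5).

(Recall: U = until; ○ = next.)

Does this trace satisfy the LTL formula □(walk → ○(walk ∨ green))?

walk → ○(walk ∨ green) must hold at every position from 0 onward. It fails at position 1, so □(walk → ○(walk ∨ green)) is false.
Positions where walk holds: 1, 5, 9.
Check ○(walk ∨ green) at each: 1→fails, 5→fails, 9→ok.

Violated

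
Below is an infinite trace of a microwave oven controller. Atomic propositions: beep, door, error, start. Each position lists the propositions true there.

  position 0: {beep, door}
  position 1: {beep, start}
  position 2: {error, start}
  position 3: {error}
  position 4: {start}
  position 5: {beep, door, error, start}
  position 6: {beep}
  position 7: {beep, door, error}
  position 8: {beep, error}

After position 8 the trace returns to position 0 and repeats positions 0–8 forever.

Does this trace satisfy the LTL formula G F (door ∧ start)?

F (door ∧ start) holds at every position 0..8, and those are all positions ever visited, so G F (door ∧ start) holds.

Yes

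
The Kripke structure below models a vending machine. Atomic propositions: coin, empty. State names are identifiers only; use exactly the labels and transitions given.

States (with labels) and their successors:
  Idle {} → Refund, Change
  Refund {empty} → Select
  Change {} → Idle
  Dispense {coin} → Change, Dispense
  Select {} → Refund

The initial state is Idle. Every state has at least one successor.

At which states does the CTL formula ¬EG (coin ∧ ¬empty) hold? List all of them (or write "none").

States satisfying coin ∧ ¬empty: {Dispense}.
States satisfying EG (coin ∧ ¬empty): {Dispense}.
States satisfying ¬EG (coin ∧ ¬empty): {Idle, Refund, Change, Select}.

{Idle, Refund, Change, Select}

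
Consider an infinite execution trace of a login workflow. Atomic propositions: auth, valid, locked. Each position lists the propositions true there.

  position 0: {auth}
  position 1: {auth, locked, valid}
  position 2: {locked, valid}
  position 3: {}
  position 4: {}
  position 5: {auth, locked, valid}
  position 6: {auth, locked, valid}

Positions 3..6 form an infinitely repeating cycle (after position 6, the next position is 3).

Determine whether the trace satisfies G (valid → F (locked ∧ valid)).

valid → F (locked ∧ valid) holds at every position 0..6, and those are all positions ever visited, so G (valid → F (locked ∧ valid)) holds.
Positions where valid holds: 1, 2, 5, 6.
Check F (locked ∧ valid) at each: 1→ok, 2→ok, 5→ok, 6→ok.

Holds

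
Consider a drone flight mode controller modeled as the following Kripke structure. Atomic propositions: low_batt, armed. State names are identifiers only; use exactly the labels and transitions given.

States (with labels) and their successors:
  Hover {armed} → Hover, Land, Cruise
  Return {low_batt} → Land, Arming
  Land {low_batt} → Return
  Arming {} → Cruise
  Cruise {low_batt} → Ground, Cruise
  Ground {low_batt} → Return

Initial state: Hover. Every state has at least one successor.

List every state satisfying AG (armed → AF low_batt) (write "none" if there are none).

{Return, Land, Arming, Cruise, Ground}

States satisfying armed → AF low_batt: {Return, Land, Arming, Cruise, Ground}.
States satisfying AG (armed → AF low_batt): {Return, Land, Arming, Cruise, Ground}.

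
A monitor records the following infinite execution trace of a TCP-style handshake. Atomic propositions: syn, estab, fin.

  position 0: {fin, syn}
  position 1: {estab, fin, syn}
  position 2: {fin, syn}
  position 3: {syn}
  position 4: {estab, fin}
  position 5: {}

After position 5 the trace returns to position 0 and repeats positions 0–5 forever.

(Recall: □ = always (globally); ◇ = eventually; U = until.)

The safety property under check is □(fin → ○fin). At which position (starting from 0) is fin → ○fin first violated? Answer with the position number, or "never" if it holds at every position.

Check fin → ○fin at each position in order: 0 ✓, 1 ✓.
At position 2 the labels are {fin, syn} and the next position 3 has {syn}, so fin → ○fin is false there. This is the first violation.

2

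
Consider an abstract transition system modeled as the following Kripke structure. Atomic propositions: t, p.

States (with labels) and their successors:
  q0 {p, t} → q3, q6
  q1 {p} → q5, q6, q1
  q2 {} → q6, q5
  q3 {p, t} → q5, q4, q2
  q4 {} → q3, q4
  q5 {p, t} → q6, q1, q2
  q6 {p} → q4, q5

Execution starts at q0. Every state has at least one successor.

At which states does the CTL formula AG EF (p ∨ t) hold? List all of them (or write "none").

{q0, q1, q2, q3, q4, q5, q6}

States satisfying EF (p ∨ t): {q0, q1, q2, q3, q4, q5, q6}.
States satisfying AG EF (p ∨ t): {q0, q1, q2, q3, q4, q5, q6}.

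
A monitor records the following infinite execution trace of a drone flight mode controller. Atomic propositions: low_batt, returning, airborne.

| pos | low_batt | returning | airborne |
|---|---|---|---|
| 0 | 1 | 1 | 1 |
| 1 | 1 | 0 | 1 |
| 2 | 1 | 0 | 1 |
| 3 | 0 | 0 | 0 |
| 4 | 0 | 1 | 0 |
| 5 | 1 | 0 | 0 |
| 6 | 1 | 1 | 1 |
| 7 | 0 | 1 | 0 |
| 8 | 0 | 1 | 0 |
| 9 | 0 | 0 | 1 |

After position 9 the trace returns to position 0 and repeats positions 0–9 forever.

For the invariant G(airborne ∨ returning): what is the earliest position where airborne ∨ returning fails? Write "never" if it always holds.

Check airborne ∨ returning at each position in order: 0 ✓, 1 ✓, 2 ✓.
At position 3 the labels are {}, so airborne ∨ returning is false there. This is the first violation.

3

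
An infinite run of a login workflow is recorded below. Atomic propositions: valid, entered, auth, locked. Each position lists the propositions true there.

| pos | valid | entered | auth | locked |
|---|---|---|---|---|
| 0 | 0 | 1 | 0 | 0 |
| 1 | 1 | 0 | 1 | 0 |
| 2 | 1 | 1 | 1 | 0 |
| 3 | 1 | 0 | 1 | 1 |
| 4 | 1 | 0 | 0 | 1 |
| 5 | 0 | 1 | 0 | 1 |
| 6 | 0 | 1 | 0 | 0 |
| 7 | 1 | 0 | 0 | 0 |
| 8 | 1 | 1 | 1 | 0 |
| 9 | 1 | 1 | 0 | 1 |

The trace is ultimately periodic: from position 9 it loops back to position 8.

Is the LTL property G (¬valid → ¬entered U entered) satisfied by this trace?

Satisfied

¬valid → ¬entered U entered holds at every position 0..9, and those are all positions ever visited, so G (¬valid → ¬entered U entered) holds.
Positions where ¬valid holds: 0, 5, 6.
Check ¬entered U entered at each: 0→ok, 5→ok, 6→ok.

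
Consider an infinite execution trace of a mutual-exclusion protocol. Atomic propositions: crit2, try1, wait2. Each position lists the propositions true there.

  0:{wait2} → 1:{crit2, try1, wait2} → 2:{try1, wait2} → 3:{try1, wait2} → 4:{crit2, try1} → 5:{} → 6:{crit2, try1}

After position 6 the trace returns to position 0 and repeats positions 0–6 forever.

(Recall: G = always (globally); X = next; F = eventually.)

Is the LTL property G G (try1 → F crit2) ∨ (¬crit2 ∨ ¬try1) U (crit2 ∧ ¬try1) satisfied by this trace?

G (try1 → F crit2) holds at every position 0..6, and those are all positions ever visited, so G G (try1 → F crit2) holds.
Walking from position 0: at position 1, crit2 ∧ ¬try1 has not yet held and ¬crit2 ∨ ¬try1 fails, so (¬crit2 ∨ ¬try1) U (crit2 ∧ ¬try1) is false.
At position 0: G G (try1 → F crit2) is true; (¬crit2 ∨ ¬try1) U (crit2 ∧ ¬try1) is false; so G G (try1 → F crit2) ∨ (¬crit2 ∨ ¬try1) U (crit2 ∧ ¬try1) is true.

Yes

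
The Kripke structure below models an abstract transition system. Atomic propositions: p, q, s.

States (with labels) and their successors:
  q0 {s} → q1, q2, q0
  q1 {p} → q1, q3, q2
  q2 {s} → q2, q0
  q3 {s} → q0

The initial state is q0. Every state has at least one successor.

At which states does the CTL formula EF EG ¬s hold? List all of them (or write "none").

States satisfying EG ¬s: {q1}.
States satisfying EF EG ¬s: {q0, q1, q2, q3}.

{q0, q1, q2, q3}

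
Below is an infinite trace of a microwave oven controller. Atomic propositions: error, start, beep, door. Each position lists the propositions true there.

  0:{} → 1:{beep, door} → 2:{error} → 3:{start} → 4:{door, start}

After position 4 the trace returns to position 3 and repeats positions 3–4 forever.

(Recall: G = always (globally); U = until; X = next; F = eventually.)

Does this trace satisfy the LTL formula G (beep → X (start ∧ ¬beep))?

No

beep → X (start ∧ ¬beep) must hold at every position from 0 onward. It fails at position 1, so G (beep → X (start ∧ ¬beep)) is false.
Positions where beep holds: 1.
Check X (start ∧ ¬beep) at each: 1→fails.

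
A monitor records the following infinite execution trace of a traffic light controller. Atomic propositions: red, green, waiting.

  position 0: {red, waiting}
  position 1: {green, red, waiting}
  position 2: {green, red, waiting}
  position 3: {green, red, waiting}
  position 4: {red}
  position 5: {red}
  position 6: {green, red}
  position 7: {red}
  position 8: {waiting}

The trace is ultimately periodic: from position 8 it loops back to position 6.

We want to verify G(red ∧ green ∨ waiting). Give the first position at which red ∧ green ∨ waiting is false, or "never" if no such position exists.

Check red ∧ green ∨ waiting at each position in order: 0 ✓, 1 ✓, 2 ✓, 3 ✓.
At position 4 the labels are {red}, so red ∧ green ∨ waiting is false there. This is the first violation.

4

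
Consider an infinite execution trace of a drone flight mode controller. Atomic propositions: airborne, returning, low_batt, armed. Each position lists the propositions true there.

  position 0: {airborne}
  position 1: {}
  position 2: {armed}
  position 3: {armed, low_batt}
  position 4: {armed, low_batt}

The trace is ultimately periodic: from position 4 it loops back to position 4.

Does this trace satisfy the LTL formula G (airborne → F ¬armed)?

Holds

airborne → F ¬armed holds at every position 0..4, and those are all positions ever visited, so G (airborne → F ¬armed) holds.
Positions where airborne holds: 0.
Check F ¬armed at each: 0→ok.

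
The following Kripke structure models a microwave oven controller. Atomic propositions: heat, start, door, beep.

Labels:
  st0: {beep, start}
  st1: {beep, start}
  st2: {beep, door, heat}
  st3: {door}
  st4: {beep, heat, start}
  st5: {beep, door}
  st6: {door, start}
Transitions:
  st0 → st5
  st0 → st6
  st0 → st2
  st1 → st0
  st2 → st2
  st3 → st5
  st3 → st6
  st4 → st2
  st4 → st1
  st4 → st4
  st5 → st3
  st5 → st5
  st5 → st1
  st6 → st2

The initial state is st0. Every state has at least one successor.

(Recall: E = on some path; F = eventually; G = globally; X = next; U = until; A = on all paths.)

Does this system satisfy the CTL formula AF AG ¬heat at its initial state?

States satisfying AG ¬heat: ∅.
States satisfying AF AG ¬heat: ∅.
There is a path from st0 along which AG ¬heat never holds.
st0 ∉ Sat(AF AG ¬heat).

Violated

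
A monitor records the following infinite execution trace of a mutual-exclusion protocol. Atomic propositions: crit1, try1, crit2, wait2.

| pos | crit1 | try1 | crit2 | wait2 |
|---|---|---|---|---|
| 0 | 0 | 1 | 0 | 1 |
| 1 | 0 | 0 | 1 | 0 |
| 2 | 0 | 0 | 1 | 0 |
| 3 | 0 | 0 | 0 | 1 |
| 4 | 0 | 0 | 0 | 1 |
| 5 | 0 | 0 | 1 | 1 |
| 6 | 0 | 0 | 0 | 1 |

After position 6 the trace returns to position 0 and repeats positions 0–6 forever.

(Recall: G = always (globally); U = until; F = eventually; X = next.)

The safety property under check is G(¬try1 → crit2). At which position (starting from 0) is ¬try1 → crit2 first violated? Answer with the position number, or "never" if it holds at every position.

3

Check ¬try1 → crit2 at each position in order: 0 ✓, 1 ✓, 2 ✓.
At position 3 the labels are {wait2}, so ¬try1 → crit2 is false there. This is the first violation.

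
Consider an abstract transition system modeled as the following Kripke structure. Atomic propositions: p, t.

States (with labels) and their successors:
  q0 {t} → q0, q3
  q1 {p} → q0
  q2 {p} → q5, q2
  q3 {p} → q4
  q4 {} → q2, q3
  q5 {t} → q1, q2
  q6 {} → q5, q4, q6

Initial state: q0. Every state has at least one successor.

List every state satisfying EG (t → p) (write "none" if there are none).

States satisfying t → p: {q1, q2, q3, q4, q6}.
States satisfying EG (t → p): {q2, q3, q4, q6}.

{q2, q3, q4, q6}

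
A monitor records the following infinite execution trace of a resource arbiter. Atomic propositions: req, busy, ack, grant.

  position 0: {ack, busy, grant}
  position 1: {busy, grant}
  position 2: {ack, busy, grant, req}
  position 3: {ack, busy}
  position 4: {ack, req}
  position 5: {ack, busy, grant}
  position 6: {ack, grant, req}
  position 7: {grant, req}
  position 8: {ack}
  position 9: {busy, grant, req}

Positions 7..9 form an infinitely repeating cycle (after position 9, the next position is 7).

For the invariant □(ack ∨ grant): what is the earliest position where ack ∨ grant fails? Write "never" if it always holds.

never

ack ∨ grant holds at every position 0..9, and those are all the positions the trace ever visits, so the invariant □(ack ∨ grant) is never violated.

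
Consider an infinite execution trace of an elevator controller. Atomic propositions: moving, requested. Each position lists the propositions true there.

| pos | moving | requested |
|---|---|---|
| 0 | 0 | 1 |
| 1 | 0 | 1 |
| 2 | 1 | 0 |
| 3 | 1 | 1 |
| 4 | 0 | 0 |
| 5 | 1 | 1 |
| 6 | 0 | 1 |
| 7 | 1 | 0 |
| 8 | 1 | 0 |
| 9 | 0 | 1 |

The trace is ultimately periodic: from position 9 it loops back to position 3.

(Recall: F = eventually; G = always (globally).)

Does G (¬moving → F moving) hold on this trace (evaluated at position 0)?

Yes

¬moving → F moving holds at every position 0..9, and those are all positions ever visited, so G (¬moving → F moving) holds.
Positions where ¬moving holds: 0, 1, 4, 6, 9.
Check F moving at each: 0→ok, 1→ok, 4→ok, 6→ok, 9→ok.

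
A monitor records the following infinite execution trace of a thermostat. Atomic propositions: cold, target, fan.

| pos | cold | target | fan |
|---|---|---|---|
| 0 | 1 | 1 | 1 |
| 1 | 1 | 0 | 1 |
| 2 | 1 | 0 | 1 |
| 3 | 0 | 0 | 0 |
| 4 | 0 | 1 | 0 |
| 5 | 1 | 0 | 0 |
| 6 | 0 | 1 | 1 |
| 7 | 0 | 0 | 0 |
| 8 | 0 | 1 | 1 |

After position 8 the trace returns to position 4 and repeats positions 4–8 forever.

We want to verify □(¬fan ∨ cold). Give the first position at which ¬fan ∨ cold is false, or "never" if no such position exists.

Check ¬fan ∨ cold at each position in order: 0 ✓, 1 ✓, 2 ✓, 3 ✓, 4 ✓, 5 ✓.
At position 6 the labels are {fan, target}, so ¬fan ∨ cold is false there. This is the first violation.

6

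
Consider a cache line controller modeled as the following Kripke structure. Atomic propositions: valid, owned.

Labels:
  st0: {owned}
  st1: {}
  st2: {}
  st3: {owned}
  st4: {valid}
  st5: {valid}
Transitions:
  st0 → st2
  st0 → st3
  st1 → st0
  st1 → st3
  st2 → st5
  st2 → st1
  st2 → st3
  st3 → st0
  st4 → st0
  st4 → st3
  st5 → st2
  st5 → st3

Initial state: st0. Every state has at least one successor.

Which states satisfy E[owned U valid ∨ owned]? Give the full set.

{st0, st3, st4, st5}

States satisfying owned: {st0, st3}.
States satisfying valid ∨ owned: {st0, st3, st4, st5}.
States satisfying E[owned U valid ∨ owned]: {st0, st3, st4, st5}.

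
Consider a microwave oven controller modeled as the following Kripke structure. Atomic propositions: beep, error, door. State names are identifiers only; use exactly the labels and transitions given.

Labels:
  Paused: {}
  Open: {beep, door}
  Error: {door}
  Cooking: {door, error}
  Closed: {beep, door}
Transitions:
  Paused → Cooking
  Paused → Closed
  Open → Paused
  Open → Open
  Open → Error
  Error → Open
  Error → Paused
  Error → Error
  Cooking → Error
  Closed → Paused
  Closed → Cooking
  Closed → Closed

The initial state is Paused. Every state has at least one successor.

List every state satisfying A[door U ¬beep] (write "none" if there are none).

States satisfying door: {Open, Error, Cooking, Closed}.
States satisfying ¬beep: {Paused, Error, Cooking}.
States satisfying A[door U ¬beep]: {Paused, Error, Cooking}.

{Paused, Error, Cooking}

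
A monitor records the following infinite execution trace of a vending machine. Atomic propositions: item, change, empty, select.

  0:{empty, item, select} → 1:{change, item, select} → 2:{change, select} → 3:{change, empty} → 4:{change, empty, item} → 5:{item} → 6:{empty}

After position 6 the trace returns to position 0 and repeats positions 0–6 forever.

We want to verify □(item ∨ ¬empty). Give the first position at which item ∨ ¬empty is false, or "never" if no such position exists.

Check item ∨ ¬empty at each position in order: 0 ✓, 1 ✓, 2 ✓.
At position 3 the labels are {change, empty}, so item ∨ ¬empty is false there. This is the first violation.

3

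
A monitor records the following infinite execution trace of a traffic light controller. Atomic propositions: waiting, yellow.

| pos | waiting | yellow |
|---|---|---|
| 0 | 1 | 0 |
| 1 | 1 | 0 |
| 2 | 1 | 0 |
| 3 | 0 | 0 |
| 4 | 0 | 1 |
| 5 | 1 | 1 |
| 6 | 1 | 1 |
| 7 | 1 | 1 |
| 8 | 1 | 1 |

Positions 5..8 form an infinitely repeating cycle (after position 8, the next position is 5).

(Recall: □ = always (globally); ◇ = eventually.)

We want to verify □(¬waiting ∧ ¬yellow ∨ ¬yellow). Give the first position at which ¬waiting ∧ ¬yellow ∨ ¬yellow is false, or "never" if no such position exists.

4

Check ¬waiting ∧ ¬yellow ∨ ¬yellow at each position in order: 0 ✓, 1 ✓, 2 ✓, 3 ✓.
At position 4 the labels are {yellow}, so ¬waiting ∧ ¬yellow ∨ ¬yellow is false there. This is the first violation.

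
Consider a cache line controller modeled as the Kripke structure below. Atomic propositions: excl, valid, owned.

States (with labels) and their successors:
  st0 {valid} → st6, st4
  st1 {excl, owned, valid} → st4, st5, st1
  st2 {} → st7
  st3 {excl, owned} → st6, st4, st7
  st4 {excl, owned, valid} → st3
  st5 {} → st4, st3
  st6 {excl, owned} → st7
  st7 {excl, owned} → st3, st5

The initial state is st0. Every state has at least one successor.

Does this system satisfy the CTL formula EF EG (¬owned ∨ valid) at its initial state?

States satisfying EG (¬owned ∨ valid): {st1}.
States satisfying EF EG (¬owned ∨ valid): {st1}.
No suitable path/successor from st0 witnesses the formula.
st0 ∉ Sat(EF EG (¬owned ∨ valid)).

Does not hold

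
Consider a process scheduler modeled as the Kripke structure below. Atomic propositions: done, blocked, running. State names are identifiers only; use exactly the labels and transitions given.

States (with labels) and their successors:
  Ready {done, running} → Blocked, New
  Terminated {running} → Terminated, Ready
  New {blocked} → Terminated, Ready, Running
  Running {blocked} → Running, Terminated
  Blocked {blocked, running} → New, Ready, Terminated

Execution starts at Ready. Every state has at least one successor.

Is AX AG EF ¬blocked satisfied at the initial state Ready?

Holds

States satisfying AG EF ¬blocked: {Ready, Terminated, New, Running, Blocked}.
States satisfying AX AG EF ¬blocked: {Ready, Terminated, New, Running, Blocked}.
Ready ∈ Sat(AX AG EF ¬blocked).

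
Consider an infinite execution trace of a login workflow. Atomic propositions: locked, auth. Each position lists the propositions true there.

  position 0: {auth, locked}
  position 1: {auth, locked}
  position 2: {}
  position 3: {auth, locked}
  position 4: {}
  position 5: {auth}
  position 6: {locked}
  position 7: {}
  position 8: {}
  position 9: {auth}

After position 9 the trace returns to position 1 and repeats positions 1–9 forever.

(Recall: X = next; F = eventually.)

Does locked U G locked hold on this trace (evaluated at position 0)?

Does not hold

Walking from position 0: at position 2, G locked has not yet held and locked fails, so locked U G locked is false.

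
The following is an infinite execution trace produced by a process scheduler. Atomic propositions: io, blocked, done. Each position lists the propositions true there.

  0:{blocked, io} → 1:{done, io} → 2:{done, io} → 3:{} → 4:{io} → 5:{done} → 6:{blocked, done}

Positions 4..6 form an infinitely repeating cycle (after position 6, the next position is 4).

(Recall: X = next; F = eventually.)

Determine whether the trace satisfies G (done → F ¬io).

Satisfied

done → F ¬io holds at every position 0..6, and those are all positions ever visited, so G (done → F ¬io) holds.
Positions where done holds: 1, 2, 5, 6.
Check F ¬io at each: 1→ok, 2→ok, 5→ok, 6→ok.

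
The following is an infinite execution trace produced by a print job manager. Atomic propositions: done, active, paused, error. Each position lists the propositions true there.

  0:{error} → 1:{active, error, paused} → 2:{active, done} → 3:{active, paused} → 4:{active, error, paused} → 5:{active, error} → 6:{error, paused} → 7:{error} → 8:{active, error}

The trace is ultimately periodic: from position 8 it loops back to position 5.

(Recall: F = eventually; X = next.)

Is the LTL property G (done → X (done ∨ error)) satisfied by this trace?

done → X (done ∨ error) must hold at every position from 0 onward. It fails at position 2, so G (done → X (done ∨ error)) is false.
Positions where done holds: 2.
Check X (done ∨ error) at each: 2→fails.

Does not hold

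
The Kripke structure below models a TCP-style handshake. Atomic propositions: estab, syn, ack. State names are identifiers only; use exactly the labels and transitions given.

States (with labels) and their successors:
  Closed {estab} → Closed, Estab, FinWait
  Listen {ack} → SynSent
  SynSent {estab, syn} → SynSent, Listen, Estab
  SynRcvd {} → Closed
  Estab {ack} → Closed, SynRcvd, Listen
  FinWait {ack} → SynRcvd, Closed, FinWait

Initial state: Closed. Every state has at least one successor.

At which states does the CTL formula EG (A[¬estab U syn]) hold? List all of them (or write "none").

States satisfying A[¬estab U syn]: {Listen, SynSent}.
States satisfying EG (A[¬estab U syn]): {Listen, SynSent}.

{Listen, SynSent}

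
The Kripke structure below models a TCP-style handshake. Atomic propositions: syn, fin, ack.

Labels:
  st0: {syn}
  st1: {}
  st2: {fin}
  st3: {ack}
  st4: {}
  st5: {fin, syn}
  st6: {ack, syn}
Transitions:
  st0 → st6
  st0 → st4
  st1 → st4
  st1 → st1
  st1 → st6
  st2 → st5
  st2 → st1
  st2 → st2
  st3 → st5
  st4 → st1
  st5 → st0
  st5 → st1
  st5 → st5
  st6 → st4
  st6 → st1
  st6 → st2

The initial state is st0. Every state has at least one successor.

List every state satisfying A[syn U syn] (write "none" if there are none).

States satisfying syn: {st0, st5, st6}.
States satisfying A[syn U syn]: {st0, st5, st6}.

{st0, st5, st6}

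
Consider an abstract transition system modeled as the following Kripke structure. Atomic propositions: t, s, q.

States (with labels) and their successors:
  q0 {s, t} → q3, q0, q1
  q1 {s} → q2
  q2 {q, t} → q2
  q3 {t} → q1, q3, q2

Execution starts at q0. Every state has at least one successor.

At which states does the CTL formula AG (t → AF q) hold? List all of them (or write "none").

States satisfying t → AF q: {q1, q2}.
States satisfying AG (t → AF q): {q1, q2}.

{q1, q2}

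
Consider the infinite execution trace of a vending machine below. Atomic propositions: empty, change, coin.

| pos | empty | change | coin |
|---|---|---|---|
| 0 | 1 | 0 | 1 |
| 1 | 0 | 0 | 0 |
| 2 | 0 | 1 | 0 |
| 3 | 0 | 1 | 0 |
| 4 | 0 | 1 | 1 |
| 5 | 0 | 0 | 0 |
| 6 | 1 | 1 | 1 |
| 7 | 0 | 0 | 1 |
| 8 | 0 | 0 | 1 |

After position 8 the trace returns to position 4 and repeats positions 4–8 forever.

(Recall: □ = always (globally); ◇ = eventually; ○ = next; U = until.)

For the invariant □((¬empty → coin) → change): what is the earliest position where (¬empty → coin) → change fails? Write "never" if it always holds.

0

At position 0 the labels are {coin, empty}, so (¬empty → coin) → change is false there. This is the first violation.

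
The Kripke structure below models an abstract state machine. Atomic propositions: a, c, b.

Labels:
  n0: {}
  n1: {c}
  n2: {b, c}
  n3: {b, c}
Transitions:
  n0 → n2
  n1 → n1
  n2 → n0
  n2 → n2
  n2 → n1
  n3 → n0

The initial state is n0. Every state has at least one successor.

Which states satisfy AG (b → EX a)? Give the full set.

{n1}

States satisfying b → EX a: {n0, n1}.
States satisfying AG (b → EX a): {n1}.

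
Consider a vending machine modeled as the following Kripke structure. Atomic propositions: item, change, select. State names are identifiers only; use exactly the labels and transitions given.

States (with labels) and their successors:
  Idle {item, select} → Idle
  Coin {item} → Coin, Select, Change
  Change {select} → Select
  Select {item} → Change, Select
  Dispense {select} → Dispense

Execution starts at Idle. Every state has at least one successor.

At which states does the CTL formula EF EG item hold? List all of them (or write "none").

States satisfying EG item: {Idle, Coin, Select}.
States satisfying EF EG item: {Idle, Coin, Change, Select}.

{Idle, Coin, Change, Select}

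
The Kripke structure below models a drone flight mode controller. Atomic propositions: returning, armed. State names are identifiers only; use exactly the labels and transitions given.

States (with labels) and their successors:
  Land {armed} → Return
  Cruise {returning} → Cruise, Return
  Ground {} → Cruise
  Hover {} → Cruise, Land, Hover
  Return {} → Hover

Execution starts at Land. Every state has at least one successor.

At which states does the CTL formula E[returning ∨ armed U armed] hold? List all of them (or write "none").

States satisfying returning ∨ armed: {Land, Cruise}.
States satisfying armed: {Land}.
States satisfying E[returning ∨ armed U armed]: {Land}.

{Land}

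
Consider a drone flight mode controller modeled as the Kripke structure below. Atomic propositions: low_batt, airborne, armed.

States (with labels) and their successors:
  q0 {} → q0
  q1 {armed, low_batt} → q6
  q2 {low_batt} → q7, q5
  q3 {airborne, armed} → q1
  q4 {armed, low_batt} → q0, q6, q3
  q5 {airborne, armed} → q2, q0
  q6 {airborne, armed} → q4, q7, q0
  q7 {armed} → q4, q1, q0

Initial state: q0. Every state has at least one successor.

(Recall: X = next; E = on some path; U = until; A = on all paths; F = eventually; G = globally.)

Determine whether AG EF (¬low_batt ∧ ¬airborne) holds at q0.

Yes

States satisfying EF (¬low_batt ∧ ¬airborne): {q0, q1, q2, q3, q4, q5, q6, q7}.
States satisfying AG EF (¬low_batt ∧ ¬airborne): {q0, q1, q2, q3, q4, q5, q6, q7}.
Every state reachable from q0 satisfies EF (¬low_batt ∧ ¬airborne).
q0 ∈ Sat(AG EF (¬low_batt ∧ ¬airborne)).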